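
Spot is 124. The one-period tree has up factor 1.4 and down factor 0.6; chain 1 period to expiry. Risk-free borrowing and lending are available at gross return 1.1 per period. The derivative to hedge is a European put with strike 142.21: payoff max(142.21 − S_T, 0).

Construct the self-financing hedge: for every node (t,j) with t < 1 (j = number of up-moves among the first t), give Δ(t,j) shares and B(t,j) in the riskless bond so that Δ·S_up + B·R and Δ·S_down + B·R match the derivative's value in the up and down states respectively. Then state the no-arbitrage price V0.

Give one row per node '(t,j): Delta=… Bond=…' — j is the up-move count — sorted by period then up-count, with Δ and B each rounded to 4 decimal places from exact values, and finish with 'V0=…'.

(0,0): Delta=-0.6836 Bond=107.8795
V0=23.1170

No-arbitrage ⇒ martingale measure with p* = (R−d)/(u−d) = 0.6250.
Terminal values V(1,·): V(1,0)=67.8100, V(1,1)=0.0000
(0,0): S=124.0000. Δ = (V_up−V_dn)/(S_up−S_dn) = (0.0000−67.8100)/(173.6000−74.4000) = -0.6836. V = [p*·0.0000 + (1−p*)·67.8100]/1.1 = 23.1170. B = V − Δ·S = 107.8795.
Root portfolio cost Δ·124+B reproduces V0=23.1170.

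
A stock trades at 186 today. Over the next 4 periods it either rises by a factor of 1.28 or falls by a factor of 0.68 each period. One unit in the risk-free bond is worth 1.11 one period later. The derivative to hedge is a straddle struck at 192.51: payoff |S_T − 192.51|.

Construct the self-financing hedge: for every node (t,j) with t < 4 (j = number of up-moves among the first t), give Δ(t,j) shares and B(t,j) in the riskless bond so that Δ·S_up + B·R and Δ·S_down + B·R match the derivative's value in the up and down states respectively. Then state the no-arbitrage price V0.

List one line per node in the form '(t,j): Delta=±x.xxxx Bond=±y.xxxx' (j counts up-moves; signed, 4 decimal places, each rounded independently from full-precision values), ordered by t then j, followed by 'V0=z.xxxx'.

Under the risk-neutral measure, an up-move has probability p* = (R−d)/(u−d) = 0.7167 and values discount at R = 1.11.
Terminal payoffs: V(4,0)=152.7406, V(4,1)=117.6500, V(4,2)=51.5971, V(4,3)=72.7378, V(4,4)=306.7799
(3,0): S=58.4844. Δ = (V_up−V_dn)/(S_up−S_dn) = (117.6500−152.7406)/(74.8600−39.7694) = -1.0000. V = [p*·117.6500 + (1−p*)·152.7406]/1.11 = 114.9481. B = V − Δ·S = 173.4324.
(3,1): S=110.0882. Δ = (V_up−V_dn)/(S_up−S_dn) = (51.5971−117.6500)/(140.9129−74.8600) = -1.0000. V = [p*·51.5971 + (1−p*)·117.6500]/1.11 = 63.3442. B = V − Δ·S = 173.4324.
(3,2): S=207.2248. Δ = (V_up−V_dn)/(S_up−S_dn) = (72.7378−51.5971)/(265.2478−140.9129) = 0.1700. V = [p*·72.7378 + (1−p*)·51.5971]/1.11 = 60.1333. B = V − Δ·S = 24.8988.
(3,3): S=390.0703. Δ = (V_up−V_dn)/(S_up−S_dn) = (306.7799−72.7378)/(499.2899−265.2478) = 1.0000. V = [p*·306.7799 + (1−p*)·72.7378]/1.11 = 216.6378. B = V − Δ·S = -173.4324.
(2,0): S=86.0064. Δ = (V_up−V_dn)/(S_up−S_dn) = (63.3442−114.9481)/(110.0882−58.4844) = -1.0000. V = [p*·63.3442 + (1−p*)·114.9481]/1.11 = 70.2390. B = V − Δ·S = 156.2454.
(2,1): S=161.8944. Δ = (V_up−V_dn)/(S_up−S_dn) = (60.1333−63.3442)/(207.2248−110.0882) = -0.0331. V = [p*·60.1333 + (1−p*)·63.3442]/1.11 = 54.9937. B = V − Δ·S = 60.3454.
(2,2): S=304.7424. Δ = (V_up−V_dn)/(S_up−S_dn) = (216.6378−60.1333)/(390.0703−207.2248) = 0.8559. V = [p*·216.6378 + (1−p*)·60.1333]/1.11 = 155.2206. B = V − Δ·S = -105.6203.
(1,0): S=126.4800. Δ = (V_up−V_dn)/(S_up−S_dn) = (54.9937−70.2390)/(161.8944−86.0064) = -0.2009. V = [p*·54.9937 + (1−p*)·70.2390]/1.11 = 53.4353. B = V − Δ·S = 78.8442.
(1,1): S=238.0800. Δ = (V_up−V_dn)/(S_up−S_dn) = (155.2206−54.9937)/(304.7424−161.8944) = 0.7016. V = [p*·155.2206 + (1−p*)·54.9937]/1.11 = 114.2550. B = V − Δ·S = -52.7898.
(0,0): S=186.0000. Δ = (V_up−V_dn)/(S_up−S_dn) = (114.2550−53.4353)/(238.0800−126.4800) = 0.5450. V = [p*·114.2550 + (1−p*)·53.4353]/1.11 = 87.4079. B = V − Δ·S = -13.9581.
Self-financing check: at every node Δ·S+B equals the discounted successor values.

(0,0): Delta=0.5450 Bond=-13.9581
(1,0): Delta=-0.2009 Bond=78.8442
(1,1): Delta=0.7016 Bond=-52.7898
(2,0): Delta=-1.0000 Bond=156.2454
(2,1): Delta=-0.0331 Bond=60.3454
(2,2): Delta=0.8559 Bond=-105.6203
(3,0): Delta=-1.0000 Bond=173.4324
(3,1): Delta=-1.0000 Bond=173.4324
(3,2): Delta=0.1700 Bond=24.8988
(3,3): Delta=1.0000 Bond=-173.4324
V0=87.4079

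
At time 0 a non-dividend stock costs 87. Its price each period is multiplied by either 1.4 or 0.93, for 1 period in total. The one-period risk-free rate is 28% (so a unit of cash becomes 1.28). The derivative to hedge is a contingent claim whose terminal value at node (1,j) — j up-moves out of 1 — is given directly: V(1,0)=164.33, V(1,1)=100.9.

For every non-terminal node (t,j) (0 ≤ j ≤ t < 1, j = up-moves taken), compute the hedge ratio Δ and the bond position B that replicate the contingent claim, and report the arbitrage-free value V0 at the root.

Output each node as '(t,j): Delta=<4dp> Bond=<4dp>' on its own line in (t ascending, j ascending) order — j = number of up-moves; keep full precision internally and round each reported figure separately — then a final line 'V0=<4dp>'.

The replicating-portfolio and risk-neutral prices coincide; use p* = (1.28−0.93)/(1.4−0.93) = 0.7447 for the latter.
Terminal payoffs: V(1,0)=164.3300, V(1,1)=100.9000
  t=0,j=0: stock 87.0000 → up 121.8000 (V=100.9000), down 80.9100 (V=164.3300). Price 91.4804; hedge Δ=-1.5512, bond B=226.4378.
Each (Δ,B) replicates both successor values, so the strategy is self-financing and V0 is arbitrage-free.

(0,0): Delta=-1.5512 Bond=226.4378
V0=91.4804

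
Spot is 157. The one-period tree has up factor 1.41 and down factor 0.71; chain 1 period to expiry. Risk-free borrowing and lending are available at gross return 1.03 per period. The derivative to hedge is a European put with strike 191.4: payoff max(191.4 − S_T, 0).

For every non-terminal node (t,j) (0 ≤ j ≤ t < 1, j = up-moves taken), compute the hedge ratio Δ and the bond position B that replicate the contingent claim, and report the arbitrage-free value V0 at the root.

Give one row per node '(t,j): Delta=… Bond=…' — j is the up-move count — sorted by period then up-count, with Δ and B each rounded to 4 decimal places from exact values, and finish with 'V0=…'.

Since d<R<u, set p* = (R−d)/(u−d) = 0.4571; price each node as the discounted p*-expectation of its children.
At expiry t=1: V(1,0)=79.9300, V(1,1)=0.0000
(0,0): S=157.0000. Δ = (V_up−V_dn)/(S_up−S_dn) = (0.0000−79.9300)/(221.3700−111.4700) = -0.7273. V = [p*·0.0000 + (1−p*)·79.9300]/1.03 = 42.1268. B = V − Δ·S = 156.3125.
Root portfolio cost Δ·157+B reproduces V0=42.1268.

(0,0): Delta=-0.7273 Bond=156.3125
V0=42.1268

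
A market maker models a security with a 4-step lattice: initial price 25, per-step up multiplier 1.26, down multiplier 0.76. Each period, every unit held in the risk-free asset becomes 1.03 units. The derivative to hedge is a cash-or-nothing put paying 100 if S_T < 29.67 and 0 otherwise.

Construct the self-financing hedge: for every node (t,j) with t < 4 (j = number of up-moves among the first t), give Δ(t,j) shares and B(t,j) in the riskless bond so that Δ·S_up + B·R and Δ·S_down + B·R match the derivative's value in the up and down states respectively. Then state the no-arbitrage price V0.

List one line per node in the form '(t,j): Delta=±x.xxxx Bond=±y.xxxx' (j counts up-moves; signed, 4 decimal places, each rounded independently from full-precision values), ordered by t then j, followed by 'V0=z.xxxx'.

The replicating-portfolio and risk-neutral prices coincide; use p* = (1.03−0.76)/(1.26−0.76) = 0.5400 for the latter.
Payoff layer (t=4): V(4,0)=100.0000, V(4,1)=100.0000, V(4,2)=100.0000, V(4,3)=0.0000, V(4,4)=0.0000
  t=3,j=0: stock 10.9744 → up 13.8277 (V=100.0000), down 8.3405 (V=100.0000). Price 97.0874; hedge Δ=0.0000, bond B=97.0874.
  t=3,j=1: stock 18.1944 → up 22.9249 (V=100.0000), down 13.8277 (V=100.0000). Price 97.0874; hedge Δ=0.0000, bond B=97.0874.
  t=3,j=2: stock 30.1644 → up 38.0071 (V=0.0000), down 22.9249 (V=100.0000). Price 44.6602; hedge Δ=-6.6303, bond B=244.6602.
  t=3,j=3: stock 50.0094 → up 63.0118 (V=0.0000), down 38.0071 (V=0.0000). Price 0.0000; hedge Δ=0.0000, bond B=0.0000.
  t=2,j=0: stock 14.4400 → up 18.1944 (V=97.0874), down 10.9744 (V=97.0874). Price 94.2596; hedge Δ=0.0000, bond B=94.2596.
  t=2,j=1: stock 23.9400 → up 30.1644 (V=44.6602), down 18.1944 (V=97.0874). Price 66.7735; hedge Δ=-4.3799, bond B=171.6279.
  t=2,j=2: stock 39.6900 → up 50.0094 (V=0.0000), down 30.1644 (V=44.6602). Price 19.9453; hedge Δ=-2.2505, bond B=109.2657.
  t=1,j=0: stock 19.0000 → up 23.9400 (V=66.7735), down 14.4400 (V=94.2596). Price 77.1040; hedge Δ=-2.8933, bond B=132.0762.
  t=1,j=1: stock 31.5000 → up 39.6900 (V=19.9453), down 23.9400 (V=66.7735). Price 40.2779; hedge Δ=-2.9732, bond B=133.9343.
  t=0,j=0: stock 25.0000 → up 31.5000 (V=40.2779), down 19.0000 (V=77.1040). Price 55.5514; hedge Δ=-2.9461, bond B=129.2034.
Check: Δ(0,0)·S0 + B(0,0) = 55.5514 = V0.

(0,0): Delta=-2.9461 Bond=129.2034
(1,0): Delta=-2.8933 Bond=132.0762
(1,1): Delta=-2.9732 Bond=133.9343
(2,0): Delta=0.0000 Bond=94.2596
(2,1): Delta=-4.3799 Bond=171.6279
(2,2): Delta=-2.2505 Bond=109.2657
(3,0): Delta=0.0000 Bond=97.0874
(3,1): Delta=0.0000 Bond=97.0874
(3,2): Delta=-6.6303 Bond=244.6602
(3,3): Delta=0.0000 Bond=0.0000
V0=55.5514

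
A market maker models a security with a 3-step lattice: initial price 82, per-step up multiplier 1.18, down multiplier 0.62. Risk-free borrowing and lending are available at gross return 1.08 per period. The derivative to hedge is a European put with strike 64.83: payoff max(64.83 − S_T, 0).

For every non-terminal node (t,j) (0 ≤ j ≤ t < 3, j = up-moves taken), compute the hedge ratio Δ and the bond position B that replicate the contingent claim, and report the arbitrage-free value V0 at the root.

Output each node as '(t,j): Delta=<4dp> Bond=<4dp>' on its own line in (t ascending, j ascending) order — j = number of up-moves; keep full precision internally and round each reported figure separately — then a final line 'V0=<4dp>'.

Risk-neutral probability p* = (R−d)/(u−d) = (1.08−0.62)/(1.18−0.62) = 0.8214.
Terminal values V(3,·): V(3,0)=45.2871, V(3,1)=27.6355, V(3,2)=0.0000, V(3,3)=0.0000
Node (2,0) S=31.5208: V=(p*·27.6355+(1−p*)·45.2871)/1.08=28.5070; Δ=(27.6355−45.2871)/(37.1945−19.5429)=-1.0000; B=V−Δ·S=60.0278
Node (2,1) S=59.9912: V=(p*·0.0000+(1−p*)·27.6355)/1.08=4.5694; Δ=(0.0000−27.6355)/(70.7896−37.1945)=-0.8226; B=V−Δ·S=53.9184
Node (2,2) S=114.1768: V=(p*·0.0000+(1−p*)·0.0000)/1.08=0.0000; Δ=(0.0000−0.0000)/(134.7286−70.7896)=0.0000; B=V−Δ·S=0.0000
Node (1,0) S=50.8400: V=(p*·4.5694+(1−p*)·28.5070)/1.08=8.1888; Δ=(4.5694−28.5070)/(59.9912−31.5208)=-0.8408; B=V−Δ·S=50.9346
Node (1,1) S=96.7600: V=(p*·0.0000+(1−p*)·4.5694)/1.08=0.7555; Δ=(0.0000−4.5694)/(114.1768−59.9912)=-0.0843; B=V−Δ·S=8.9151
Node (0,0) S=82.0000: V=(p*·0.7555+(1−p*)·8.1888)/1.08=1.9286; Δ=(0.7555−8.1888)/(96.7600−50.8400)=-0.1619; B=V−Δ·S=15.2024
Check: Δ(0,0)·S0 + B(0,0) = 1.9286 = V0.

(0,0): Delta=-0.1619 Bond=15.2024
(1,0): Delta=-0.8408 Bond=50.9346
(1,1): Delta=-0.0843 Bond=8.9151
(2,0): Delta=-1.0000 Bond=60.0278
(2,1): Delta=-0.8226 Bond=53.9184
(2,2): Delta=0.0000 Bond=0.0000
V0=1.9286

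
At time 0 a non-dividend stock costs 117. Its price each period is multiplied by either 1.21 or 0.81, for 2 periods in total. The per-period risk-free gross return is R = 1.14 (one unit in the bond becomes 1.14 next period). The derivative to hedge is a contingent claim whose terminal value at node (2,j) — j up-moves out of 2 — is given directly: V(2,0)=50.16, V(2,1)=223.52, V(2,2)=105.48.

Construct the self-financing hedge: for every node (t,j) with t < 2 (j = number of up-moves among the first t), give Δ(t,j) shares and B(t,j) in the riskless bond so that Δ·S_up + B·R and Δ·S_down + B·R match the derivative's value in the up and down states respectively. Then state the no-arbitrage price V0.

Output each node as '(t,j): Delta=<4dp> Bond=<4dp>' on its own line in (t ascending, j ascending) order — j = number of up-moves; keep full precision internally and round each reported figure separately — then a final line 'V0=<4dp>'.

Under the risk-neutral measure, an up-move has probability p* = (R−d)/(u−d) = 0.8250 and values discount at R = 1.14.
Terminal values V(2,·): V(2,0)=50.1600, V(2,1)=223.5200, V(2,2)=105.4800
  t=1,j=0: stock 94.7700 → up 114.6717 (V=223.5200), down 76.7637 (V=50.1600). Price 169.4579; hedge Δ=4.5732, bond B=-263.9421.
  t=1,j=1: stock 141.5700 → up 171.2997 (V=105.4800), down 114.6717 (V=223.5200). Price 110.6465; hedge Δ=-2.0845, bond B=405.7465.
  t=0,j=0: stock 117.0000 → up 141.5700 (V=110.6465), down 94.7700 (V=169.4579). Price 106.0864; hedge Δ=-1.2567, bond B=253.1149.
Root portfolio cost Δ·117+B reproduces V0=106.0864.

(0,0): Delta=-1.2567 Bond=253.1149
(1,0): Delta=4.5732 Bond=-263.9421
(1,1): Delta=-2.0845 Bond=405.7465
V0=106.0864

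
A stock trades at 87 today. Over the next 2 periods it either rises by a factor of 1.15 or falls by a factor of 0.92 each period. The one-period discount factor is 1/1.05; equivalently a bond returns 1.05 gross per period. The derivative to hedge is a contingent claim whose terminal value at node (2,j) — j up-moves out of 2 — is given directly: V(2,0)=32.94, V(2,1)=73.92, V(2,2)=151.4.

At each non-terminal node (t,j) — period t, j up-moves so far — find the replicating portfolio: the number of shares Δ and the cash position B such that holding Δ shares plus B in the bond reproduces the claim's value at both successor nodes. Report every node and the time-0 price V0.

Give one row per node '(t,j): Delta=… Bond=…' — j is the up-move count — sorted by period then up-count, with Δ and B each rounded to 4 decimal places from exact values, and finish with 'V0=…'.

(0,0): Delta=2.9324 Bond=-172.6432
(1,0): Delta=2.2261 Bond=-124.7429
(1,1): Delta=3.3670 Bond=-224.7619
V0=82.4725

Since d<R<u, set p* = (R−d)/(u−d) = 0.5652; price each node as the discounted p*-expectation of its children.
Payoff layer (t=2): V(2,0)=32.9400, V(2,1)=73.9200, V(2,2)=151.4000
Node (1,0) S=80.0400: V=(p*·73.9200+(1−p*)·32.9400)/1.05=53.4311; Δ=(73.9200−32.9400)/(92.0460−73.6368)=2.2261; B=V−Δ·S=-124.7429
Node (1,1) S=100.0500: V=(p*·151.4000+(1−p*)·73.9200)/1.05=112.1077; Δ=(151.4000−73.9200)/(115.0575−92.0460)=3.3670; B=V−Δ·S=-224.7619
Node (0,0) S=87.0000: V=(p*·112.1077+(1−p*)·53.4311)/1.05=82.4725; Δ=(112.1077−53.4311)/(100.0500−80.0400)=2.9324; B=V−Δ·S=-172.6432
The time-0 hedge costs 82.4725, which is the no-arbitrage price.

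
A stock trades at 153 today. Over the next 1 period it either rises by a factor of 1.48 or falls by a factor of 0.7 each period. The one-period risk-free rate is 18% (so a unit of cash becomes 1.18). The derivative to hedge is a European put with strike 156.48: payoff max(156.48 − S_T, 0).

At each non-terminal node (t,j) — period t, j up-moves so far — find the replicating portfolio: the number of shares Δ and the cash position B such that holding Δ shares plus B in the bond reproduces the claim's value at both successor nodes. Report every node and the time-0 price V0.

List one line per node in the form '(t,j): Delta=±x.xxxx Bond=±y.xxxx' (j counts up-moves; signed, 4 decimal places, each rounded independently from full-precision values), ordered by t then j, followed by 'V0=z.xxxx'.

No-arbitrage ⇒ martingale measure with p* = (R−d)/(u−d) = 0.6154.
At expiry t=1: V(1,0)=49.3800, V(1,1)=0.0000
(0,0): S=153.0000. Δ = (V_up−V_dn)/(S_up−S_dn) = (0.0000−49.3800)/(226.4400−107.1000) = -0.4138. V = [p*·0.0000 + (1−p*)·49.3800]/1.18 = 16.0952. B = V − Δ·S = 79.4029.
Check: Δ(0,0)·S0 + B(0,0) = 16.0952 = V0.

(0,0): Delta=-0.4138 Bond=79.4029
V0=16.0952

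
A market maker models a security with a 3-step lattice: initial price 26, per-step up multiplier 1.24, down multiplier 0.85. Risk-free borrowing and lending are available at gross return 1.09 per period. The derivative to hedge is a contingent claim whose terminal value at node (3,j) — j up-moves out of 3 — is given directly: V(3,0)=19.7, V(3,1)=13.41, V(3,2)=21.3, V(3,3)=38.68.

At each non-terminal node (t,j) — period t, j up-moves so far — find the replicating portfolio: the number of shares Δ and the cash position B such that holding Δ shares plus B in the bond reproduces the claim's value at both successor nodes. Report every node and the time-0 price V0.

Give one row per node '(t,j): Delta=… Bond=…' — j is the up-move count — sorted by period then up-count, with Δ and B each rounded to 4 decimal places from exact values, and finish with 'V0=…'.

(0,0): Delta=0.7791 Bond=-2.4160
(1,0): Delta=0.2593 Bond=8.8542
(1,1): Delta=1.0018 Bond=-9.8131
(2,0): Delta=-0.8586 Bond=30.6504
(2,1): Delta=0.7382 Bond=-3.4735
(2,2): Delta=1.1147 Bond=-15.2105
V0=17.8409

Risk-neutral probability p* = (R−d)/(u−d) = (1.09−0.85)/(1.24−0.85) = 0.6154.
Terminal payoffs: V(3,0)=19.7000, V(3,1)=13.4100, V(3,2)=21.3000, V(3,3)=38.6800
Node (2,0) S=18.7850: V=(p*·13.4100+(1−p*)·19.7000)/1.09=14.5222; Δ=(13.4100−19.7000)/(23.2934−15.9672)=-0.8586; B=V−Δ·S=30.6504
Node (2,1) S=27.4040: V=(p*·21.3000+(1−p*)·13.4100)/1.09=16.7572; Δ=(21.3000−13.4100)/(33.9810−23.2934)=0.7382; B=V−Δ·S=-3.4735
Node (2,2) S=39.9776: V=(p*·38.6800+(1−p*)·21.3000)/1.09=29.3536; Δ=(38.6800−21.3000)/(49.5722−33.9810)=1.1147; B=V−Δ·S=-15.2105
Node (1,0) S=22.1000: V=(p*·16.7572+(1−p*)·14.5222)/1.09=14.5850; Δ=(16.7572−14.5222)/(27.4040−18.7850)=0.2593; B=V−Δ·S=8.8542
Node (1,1) S=32.2400: V=(p*·29.3536+(1−p*)·16.7572)/1.09=22.4852; Δ=(29.3536−16.7572)/(39.9776−27.4040)=1.0018; B=V−Δ·S=-9.8131
Node (0,0) S=26.0000: V=(p*·22.4852+(1−p*)·14.5850)/1.09=17.8409; Δ=(22.4852−14.5850)/(32.2400−22.1000)=0.7791; B=V−Δ·S=-2.4160
Check: Δ(0,0)·S0 + B(0,0) = 17.8409 = V0.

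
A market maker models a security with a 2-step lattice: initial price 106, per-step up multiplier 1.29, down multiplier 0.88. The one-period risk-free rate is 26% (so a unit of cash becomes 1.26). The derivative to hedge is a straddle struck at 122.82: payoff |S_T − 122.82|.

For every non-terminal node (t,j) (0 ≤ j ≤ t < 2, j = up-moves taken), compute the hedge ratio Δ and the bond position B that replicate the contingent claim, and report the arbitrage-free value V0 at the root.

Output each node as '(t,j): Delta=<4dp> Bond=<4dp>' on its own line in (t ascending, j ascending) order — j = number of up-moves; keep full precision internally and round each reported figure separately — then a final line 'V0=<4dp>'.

No-arbitrage ⇒ martingale measure with p* = (R−d)/(u−d) = 0.9268.
Terminal values V(2,·): V(2,0)=40.7336, V(2,1)=2.4888, V(2,2)=53.5746
Node (1,0) S=93.2800: V=(p*·2.4888+(1−p*)·40.7336)/1.26=4.1962; Δ=(2.4888−40.7336)/(120.3312−82.0864)=-1.0000; B=V−Δ·S=97.4762
Node (1,1) S=136.7400: V=(p*·53.5746+(1−p*)·2.4888)/1.26=39.5529; Δ=(53.5746−2.4888)/(176.3946−120.3312)=0.9112; B=V−Δ·S=-85.0466
Node (0,0) S=106.0000: V=(p*·39.5529+(1−p*)·4.1962)/1.26=29.3379; Δ=(39.5529−4.1962)/(136.7400−93.2800)=0.8135; B=V−Δ·S=-56.8979
Self-financing check: at every node Δ·S+B equals the discounted successor values.

(0,0): Delta=0.8135 Bond=-56.8979
(1,0): Delta=-1.0000 Bond=97.4762
(1,1): Delta=0.9112 Bond=-85.0466
V0=29.3379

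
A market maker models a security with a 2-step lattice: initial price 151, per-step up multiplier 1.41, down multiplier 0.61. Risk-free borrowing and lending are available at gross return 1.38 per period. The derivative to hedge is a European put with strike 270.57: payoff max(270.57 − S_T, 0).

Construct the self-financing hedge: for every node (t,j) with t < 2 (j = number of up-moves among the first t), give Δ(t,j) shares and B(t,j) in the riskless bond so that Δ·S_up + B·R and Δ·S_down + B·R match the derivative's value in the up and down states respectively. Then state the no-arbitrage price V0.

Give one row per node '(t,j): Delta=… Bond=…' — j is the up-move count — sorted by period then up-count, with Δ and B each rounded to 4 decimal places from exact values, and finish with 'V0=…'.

The replicating-portfolio and risk-neutral prices coincide; use p* = (1.38−0.61)/(1.41−0.61) = 0.9625 for the latter.
Terminal values V(2,·): V(2,0)=214.3829, V(2,1)=140.6949, V(2,2)=0.0000
  t=1,j=0: stock 92.1100 → up 129.8751 (V=140.6949), down 56.1871 (V=214.3829). Price 103.9552; hedge Δ=-1.0000, bond B=196.0652.
  t=1,j=1: stock 212.9100 → up 300.2031 (V=0.0000), down 129.8751 (V=140.6949). Price 3.8232; hedge Δ=-0.8260, bond B=179.6919.
  t=0,j=0: stock 151.0000 → up 212.9100 (V=3.8232), down 92.1100 (V=103.9552). Price 5.4914; hedge Δ=-0.8289, bond B=130.6564.
Self-financing check: at every node Δ·S+B equals the discounted successor values.

(0,0): Delta=-0.8289 Bond=130.6564
(1,0): Delta=-1.0000 Bond=196.0652
(1,1): Delta=-0.8260 Bond=179.6919
V0=5.4914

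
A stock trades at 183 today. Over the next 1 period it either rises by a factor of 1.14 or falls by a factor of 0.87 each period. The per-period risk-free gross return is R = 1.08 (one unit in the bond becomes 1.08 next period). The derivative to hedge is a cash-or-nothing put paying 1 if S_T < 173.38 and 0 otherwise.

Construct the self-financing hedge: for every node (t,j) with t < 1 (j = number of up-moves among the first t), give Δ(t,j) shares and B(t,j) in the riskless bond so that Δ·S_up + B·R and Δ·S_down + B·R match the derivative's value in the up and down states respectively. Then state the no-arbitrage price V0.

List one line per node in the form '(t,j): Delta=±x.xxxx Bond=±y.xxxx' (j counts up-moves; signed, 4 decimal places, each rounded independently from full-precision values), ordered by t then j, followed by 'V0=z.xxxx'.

(0,0): Delta=-0.0202 Bond=3.9095
V0=0.2058

Risk-neutral probability p* = (R−d)/(u−d) = (1.08−0.87)/(1.14−0.87) = 0.7778.
Payoff layer (t=1): V(1,0)=1.0000, V(1,1)=0.0000
  t=0,j=0: stock 183.0000 → up 208.6200 (V=0.0000), down 159.2100 (V=1.0000). Price 0.2058; hedge Δ=-0.0202, bond B=3.9095.
Each (Δ,B) replicates both successor values, so the strategy is self-financing and V0 is arbitrage-free.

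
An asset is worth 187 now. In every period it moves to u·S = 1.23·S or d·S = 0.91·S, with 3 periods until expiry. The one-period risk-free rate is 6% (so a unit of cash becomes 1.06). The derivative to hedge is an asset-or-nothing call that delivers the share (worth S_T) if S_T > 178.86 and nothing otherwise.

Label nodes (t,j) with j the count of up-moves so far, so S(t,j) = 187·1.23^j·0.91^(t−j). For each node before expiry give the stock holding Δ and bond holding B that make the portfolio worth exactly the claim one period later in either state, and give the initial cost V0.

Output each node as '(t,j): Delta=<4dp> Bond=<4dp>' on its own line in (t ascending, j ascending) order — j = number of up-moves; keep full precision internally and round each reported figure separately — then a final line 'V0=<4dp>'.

(0,0): Delta=1.5915 Bond=-128.3516
(1,0): Delta=2.2970 Bond=-256.0991
(1,1): Delta=1.0000 Bond=0.0000
(2,0): Delta=3.8438 Bond=-510.9931
(2,1): Delta=1.0000 Bond=0.0000
(2,2): Delta=1.0000 Bond=0.0000
V0=169.2604

No-arbitrage ⇒ martingale measure with p* = (R−d)/(u−d) = 0.4688.
Payoff layer (t=3): V(3,0)=0.0000, V(3,1)=190.4713, V(3,2)=257.4502, V(3,3)=347.9821
(2,0): S=154.8547. Δ = (V_up−V_dn)/(S_up−S_dn) = (190.4713−0.0000)/(190.4713−140.9178) = 3.8438. V = [p*·190.4713 + (1−p*)·0.0000]/1.06 = 84.2296. B = V − Δ·S = -510.9931.
(2,1): S=209.3091. Δ = (V_up−V_dn)/(S_up−S_dn) = (257.4502−190.4713)/(257.4502−190.4713) = 1.0000. V = [p*·257.4502 + (1−p*)·190.4713]/1.06 = 209.3091. B = V − Δ·S = 0.0000.
(2,2): S=282.9123. Δ = (V_up−V_dn)/(S_up−S_dn) = (347.9821−257.4502)/(347.9821−257.4502) = 1.0000. V = [p*·347.9821 + (1−p*)·257.4502]/1.06 = 282.9123. B = V − Δ·S = 0.0000.
(1,0): S=170.1700. Δ = (V_up−V_dn)/(S_up−S_dn) = (209.3091−84.2296)/(209.3091−154.8547) = 2.2970. V = [p*·209.3091 + (1−p*)·84.2296]/1.06 = 134.7742. B = V − Δ·S = -256.0991.
(1,1): S=230.0100. Δ = (V_up−V_dn)/(S_up−S_dn) = (282.9123−209.3091)/(282.9123−209.3091) = 1.0000. V = [p*·282.9123 + (1−p*)·209.3091]/1.06 = 230.0100. B = V − Δ·S = 0.0000.
(0,0): S=187.0000. Δ = (V_up−V_dn)/(S_up−S_dn) = (230.0100−134.7742)/(230.0100−170.1700) = 1.5915. V = [p*·230.0100 + (1−p*)·134.7742]/1.06 = 169.2604. B = V − Δ·S = -128.3516.
Each (Δ,B) replicates both successor values, so the strategy is self-financing and V0 is arbitrage-free.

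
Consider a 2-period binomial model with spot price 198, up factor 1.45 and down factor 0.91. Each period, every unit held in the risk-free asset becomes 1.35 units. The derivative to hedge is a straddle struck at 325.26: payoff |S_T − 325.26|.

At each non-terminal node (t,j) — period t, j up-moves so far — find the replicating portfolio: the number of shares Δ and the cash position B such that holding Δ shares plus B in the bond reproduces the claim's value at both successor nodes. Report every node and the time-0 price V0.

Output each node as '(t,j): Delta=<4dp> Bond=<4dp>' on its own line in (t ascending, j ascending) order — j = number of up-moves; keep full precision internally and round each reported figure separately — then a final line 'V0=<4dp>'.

No-arbitrage ⇒ martingale measure with p* = (R−d)/(u−d) = 0.8148.
At expiry t=2: V(2,0)=161.2962, V(2,1)=63.9990, V(2,2)=91.0350
(1,0): S=180.1800. Δ = (V_up−V_dn)/(S_up−S_dn) = (63.9990−161.2962)/(261.2610−163.9638) = -1.0000. V = [p*·63.9990 + (1−p*)·161.2962]/1.35 = 60.7533. B = V − Δ·S = 240.9333.
(1,1): S=287.1000. Δ = (V_up−V_dn)/(S_up−S_dn) = (91.0350−63.9990)/(416.2950−261.2610) = 0.1744. V = [p*·91.0350 + (1−p*)·63.9990]/1.35 = 63.7247. B = V − Δ·S = 13.6580.
(0,0): S=198.0000. Δ = (V_up−V_dn)/(S_up−S_dn) = (63.7247−60.7533)/(287.1000−180.1800) = 0.0278. V = [p*·63.7247 + (1−p*)·60.7533]/1.35 = 46.7959. B = V − Δ·S = 41.2934.
The time-0 hedge costs 46.7959, which is the no-arbitrage price.

(0,0): Delta=0.0278 Bond=41.2934
(1,0): Delta=-1.0000 Bond=240.9333
(1,1): Delta=0.1744 Bond=13.6580
V0=46.7959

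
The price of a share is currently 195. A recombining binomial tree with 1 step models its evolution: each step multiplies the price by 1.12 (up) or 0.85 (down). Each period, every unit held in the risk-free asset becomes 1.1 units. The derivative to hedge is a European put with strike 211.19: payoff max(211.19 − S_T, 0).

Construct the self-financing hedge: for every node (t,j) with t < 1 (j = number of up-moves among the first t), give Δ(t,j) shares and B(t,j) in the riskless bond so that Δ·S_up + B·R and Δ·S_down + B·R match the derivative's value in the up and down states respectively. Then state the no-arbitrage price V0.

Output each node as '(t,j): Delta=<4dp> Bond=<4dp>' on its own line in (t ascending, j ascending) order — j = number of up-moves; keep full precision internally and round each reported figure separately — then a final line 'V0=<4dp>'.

(0,0): Delta=-0.8631 Bond=171.3562
V0=3.0599

The replicating-portfolio and risk-neutral prices coincide; use p* = (1.1−0.85)/(1.12−0.85) = 0.9259 for the latter.
Terminal values V(1,·): V(1,0)=45.4400, V(1,1)=0.0000
Node (0,0) S=195.0000: V=(p*·0.0000+(1−p*)·45.4400)/1.1=3.0599; Δ=(0.0000−45.4400)/(218.4000−165.7500)=-0.8631; B=V−Δ·S=171.3562
Root portfolio cost Δ·195+B reproduces V0=3.0599.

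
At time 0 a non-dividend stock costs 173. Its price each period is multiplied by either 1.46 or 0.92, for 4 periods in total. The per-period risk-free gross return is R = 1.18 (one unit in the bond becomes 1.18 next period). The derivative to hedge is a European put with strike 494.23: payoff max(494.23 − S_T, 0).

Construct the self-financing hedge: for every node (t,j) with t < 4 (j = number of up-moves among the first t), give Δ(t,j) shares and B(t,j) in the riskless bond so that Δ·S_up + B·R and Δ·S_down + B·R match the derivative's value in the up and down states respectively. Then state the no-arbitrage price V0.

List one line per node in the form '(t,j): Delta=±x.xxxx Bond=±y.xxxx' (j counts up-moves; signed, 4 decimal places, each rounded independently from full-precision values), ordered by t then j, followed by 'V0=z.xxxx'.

No-arbitrage ⇒ martingale measure with p* = (R−d)/(u−d) = 0.4815.
At expiry t=4: V(4,0)=370.2940, V(4,1)=297.5490, V(4,2)=182.1058, V(4,3)=0.0000, V(4,4)=0.0000
(3,0): S=134.7130. Δ = (V_up−V_dn)/(S_up−S_dn) = (297.5490−370.2940)/(196.6810−123.9360) = -1.0000. V = [p*·297.5490 + (1−p*)·370.2940]/1.18 = 284.1260. B = V − Δ·S = 418.8390.
(3,1): S=213.7837. Δ = (V_up−V_dn)/(S_up−S_dn) = (182.1058−297.5490)/(312.1242−196.6810) = -1.0000. V = [p*·182.1058 + (1−p*)·297.5490]/1.18 = 205.0553. B = V − Δ·S = 418.8390.
(3,2): S=339.2655. Δ = (V_up−V_dn)/(S_up−S_dn) = (0.0000−182.1058)/(495.3276−312.1242) = -0.9940. V = [p*·0.0000 + (1−p*)·182.1058]/1.18 = 80.0214. B = V − Δ·S = 417.2543.
(3,3): S=538.3995. Δ = (V_up−V_dn)/(S_up−S_dn) = (0.0000−0.0000)/(786.0633−495.3276) = 0.0000. V = [p*·0.0000 + (1−p*)·0.0000]/1.18 = 0.0000. B = V − Δ·S = 0.0000.
(2,0): S=146.4272. Δ = (V_up−V_dn)/(S_up−S_dn) = (205.0553−284.1260)/(213.7837−134.7130) = -1.0000. V = [p*·205.0553 + (1−p*)·284.1260]/1.18 = 208.5211. B = V − Δ·S = 354.9483.
(2,1): S=232.3736. Δ = (V_up−V_dn)/(S_up−S_dn) = (80.0214−205.0553)/(339.2655−213.7837) = -0.9964. V = [p*·80.0214 + (1−p*)·205.0553]/1.18 = 122.7574. B = V − Δ·S = 354.3017.
(2,2): S=368.7668. Δ = (V_up−V_dn)/(S_up−S_dn) = (0.0000−80.0214)/(538.3995−339.2655) = -0.4018. V = [p*·0.0000 + (1−p*)·80.0214]/1.18 = 35.1632. B = V − Δ·S = 183.3509.
(1,0): S=159.1600. Δ = (V_up−V_dn)/(S_up−S_dn) = (122.7574−208.5211)/(232.3736−146.4272) = -0.9979. V = [p*·122.7574 + (1−p*)·208.5211]/1.18 = 141.7182. B = V − Δ·S = 300.5398.
(1,1): S=252.5800. Δ = (V_up−V_dn)/(S_up−S_dn) = (35.1632−122.7574)/(368.7668−232.3736) = -0.6422. V = [p*·35.1632 + (1−p*)·122.7574]/1.18 = 68.2902. B = V − Δ·S = 230.5017.
(0,0): S=173.0000. Δ = (V_up−V_dn)/(S_up−S_dn) = (68.2902−141.7182)/(252.5800−159.1600) = -0.7860. V = [p*·68.2902 + (1−p*)·141.7182]/1.18 = 90.1390. B = V − Δ·S = 226.1168.
Each (Δ,B) replicates both successor values, so the strategy is self-financing and V0 is arbitrage-free.

(0,0): Delta=-0.7860 Bond=226.1168
(1,0): Delta=-0.9979 Bond=300.5398
(1,1): Delta=-0.6422 Bond=230.5017
(2,0): Delta=-1.0000 Bond=354.9483
(2,1): Delta=-0.9964 Bond=354.3017
(2,2): Delta=-0.4018 Bond=183.3509
(3,0): Delta=-1.0000 Bond=418.8390
(3,1): Delta=-1.0000 Bond=418.8390
(3,2): Delta=-0.9940 Bond=417.2543
(3,3): Delta=0.0000 Bond=0.0000
V0=90.1390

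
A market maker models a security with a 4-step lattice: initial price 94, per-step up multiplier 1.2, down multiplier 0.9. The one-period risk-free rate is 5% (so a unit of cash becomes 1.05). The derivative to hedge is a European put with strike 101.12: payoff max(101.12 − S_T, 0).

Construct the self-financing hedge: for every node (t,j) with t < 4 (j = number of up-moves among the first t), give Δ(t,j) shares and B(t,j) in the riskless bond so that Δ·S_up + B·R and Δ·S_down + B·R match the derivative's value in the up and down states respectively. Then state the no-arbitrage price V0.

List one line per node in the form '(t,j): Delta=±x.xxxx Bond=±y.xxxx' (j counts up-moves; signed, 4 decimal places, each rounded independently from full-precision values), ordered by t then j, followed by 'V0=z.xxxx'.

No-arbitrage ⇒ martingale measure with p* = (R−d)/(u−d) = 0.5000.
At expiry t=4: V(4,0)=39.4466, V(4,1)=18.8888, V(4,2)=0.0000, V(4,3)=0.0000, V(4,4)=0.0000
(3,0): S=68.5260. Δ = (V_up−V_dn)/(S_up−S_dn) = (18.8888−39.4466)/(82.2312−61.6734) = -1.0000. V = [p*·18.8888 + (1−p*)·39.4466]/1.05 = 27.7788. B = V − Δ·S = 96.3048.
(3,1): S=91.3680. Δ = (V_up−V_dn)/(S_up−S_dn) = (0.0000−18.8888)/(109.6416−82.2312) = -0.6891. V = [p*·0.0000 + (1−p*)·18.8888]/1.05 = 8.9947. B = V − Δ·S = 71.9573.
(3,2): S=121.8240. Δ = (V_up−V_dn)/(S_up−S_dn) = (0.0000−0.0000)/(146.1888−109.6416) = 0.0000. V = [p*·0.0000 + (1−p*)·0.0000]/1.05 = 0.0000. B = V − Δ·S = 0.0000.
(3,3): S=162.4320. Δ = (V_up−V_dn)/(S_up−S_dn) = (0.0000−0.0000)/(194.9184−146.1888) = 0.0000. V = [p*·0.0000 + (1−p*)·0.0000]/1.05 = 0.0000. B = V − Δ·S = 0.0000.
(2,0): S=76.1400. Δ = (V_up−V_dn)/(S_up−S_dn) = (8.9947−27.7788)/(91.3680−68.5260) = -0.8223. V = [p*·8.9947 + (1−p*)·27.7788]/1.05 = 17.5112. B = V − Δ·S = 80.1248.
(2,1): S=101.5200. Δ = (V_up−V_dn)/(S_up−S_dn) = (0.0000−8.9947)/(121.8240−91.3680) = -0.2953. V = [p*·0.0000 + (1−p*)·8.9947]/1.05 = 4.2832. B = V − Δ·S = 34.2654.
(2,2): S=135.3600. Δ = (V_up−V_dn)/(S_up−S_dn) = (0.0000−0.0000)/(162.4320−121.8240) = 0.0000. V = [p*·0.0000 + (1−p*)·0.0000]/1.05 = 0.0000. B = V − Δ·S = 0.0000.
(1,0): S=84.6000. Δ = (V_up−V_dn)/(S_up−S_dn) = (4.2832−17.5112)/(101.5200−76.1400) = -0.5212. V = [p*·4.2832 + (1−p*)·17.5112]/1.05 = 10.3783. B = V − Δ·S = 54.4715.
(1,1): S=112.8000. Δ = (V_up−V_dn)/(S_up−S_dn) = (0.0000−4.2832)/(135.3600−101.5200) = -0.1266. V = [p*·0.0000 + (1−p*)·4.2832]/1.05 = 2.0396. B = V − Δ·S = 16.3169.
(0,0): S=94.0000. Δ = (V_up−V_dn)/(S_up−S_dn) = (2.0396−10.3783)/(112.8000−84.6000) = -0.2957. V = [p*·2.0396 + (1−p*)·10.3783]/1.05 = 5.9133. B = V − Δ·S = 33.7088.
Each (Δ,B) replicates both successor values, so the strategy is self-financing and V0 is arbitrage-free.

(0,0): Delta=-0.2957 Bond=33.7088
(1,0): Delta=-0.5212 Bond=54.4715
(1,1): Delta=-0.1266 Bond=16.3169
(2,0): Delta=-0.8223 Bond=80.1248
(2,1): Delta=-0.2953 Bond=34.2654
(2,2): Delta=0.0000 Bond=0.0000
(3,0): Delta=-1.0000 Bond=96.3048
(3,1): Delta=-0.6891 Bond=71.9573
(3,2): Delta=0.0000 Bond=0.0000
(3,3): Delta=0.0000 Bond=0.0000
V0=5.9133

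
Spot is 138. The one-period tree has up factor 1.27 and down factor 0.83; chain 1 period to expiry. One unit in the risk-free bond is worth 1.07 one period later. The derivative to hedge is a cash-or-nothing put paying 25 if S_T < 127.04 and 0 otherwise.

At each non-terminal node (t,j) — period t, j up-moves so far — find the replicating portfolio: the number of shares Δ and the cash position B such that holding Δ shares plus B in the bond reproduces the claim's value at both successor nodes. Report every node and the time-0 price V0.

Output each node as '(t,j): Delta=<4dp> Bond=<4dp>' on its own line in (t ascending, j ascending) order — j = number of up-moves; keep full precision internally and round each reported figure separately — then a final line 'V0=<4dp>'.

The replicating-portfolio and risk-neutral prices coincide; use p* = (1.07−0.83)/(1.27−0.83) = 0.5455 for the latter.
At expiry t=1: V(1,0)=25.0000, V(1,1)=0.0000
(0,0): S=138.0000. Δ = (V_up−V_dn)/(S_up−S_dn) = (0.0000−25.0000)/(175.2600−114.5400) = -0.4117. V = [p*·0.0000 + (1−p*)·25.0000]/1.07 = 10.6202. B = V − Δ·S = 67.4384.
Root portfolio cost Δ·138+B reproduces V0=10.6202.

(0,0): Delta=-0.4117 Bond=67.4384
V0=10.6202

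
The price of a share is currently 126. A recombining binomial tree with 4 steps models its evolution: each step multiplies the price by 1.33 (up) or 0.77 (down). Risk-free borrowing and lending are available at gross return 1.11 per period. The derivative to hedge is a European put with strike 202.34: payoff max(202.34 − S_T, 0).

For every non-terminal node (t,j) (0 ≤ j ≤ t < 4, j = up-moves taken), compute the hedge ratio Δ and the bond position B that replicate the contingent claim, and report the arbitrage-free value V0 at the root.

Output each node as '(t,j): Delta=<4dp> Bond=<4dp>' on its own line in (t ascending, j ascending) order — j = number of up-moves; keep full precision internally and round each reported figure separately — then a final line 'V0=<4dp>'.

Under the risk-neutral measure, an up-move has probability p* = (R−d)/(u−d) = 0.6071 and values discount at R = 1.11.
Payoff layer (t=4): V(4,0)=158.0472, V(4,1)=125.8342, V(4,2)=70.1936, V(4,3)=0.0000, V(4,4)=0.0000
Node (3,0) S=57.5232: V=(p*·125.8342+(1−p*)·158.0472)/1.11=124.7651; Δ=(125.8342−158.0472)/(76.5058−44.2928)=-1.0000; B=V−Δ·S=182.2883
Node (3,1) S=99.3582: V=(p*·70.1936+(1−p*)·125.8342)/1.11=82.9301; Δ=(70.1936−125.8342)/(132.1464−76.5058)=-1.0000; B=V−Δ·S=182.2883
Node (3,2) S=171.6187: V=(p*·0.0000+(1−p*)·70.1936)/1.11=24.8433; Δ=(0.0000−70.1936)/(228.2528−132.1464)=-0.7304; B=V−Δ·S=150.1890
Node (3,3) S=296.4323: V=(p*·0.0000+(1−p*)·0.0000)/1.11=0.0000; Δ=(0.0000−0.0000)/(394.2549−228.2528)=0.0000; B=V−Δ·S=0.0000
Node (2,0) S=74.7054: V=(p*·82.9301+(1−p*)·124.7651)/1.11=89.5183; Δ=(82.9301−124.7651)/(99.3582−57.5232)=-1.0000; B=V−Δ·S=164.2237
Node (2,1) S=129.0366: V=(p*·24.8433+(1−p*)·82.9301)/1.11=42.9397; Δ=(24.8433−82.9301)/(171.6187−99.3582)=-0.8039; B=V−Δ·S=146.6662
Node (2,2) S=222.8814: V=(p*·0.0000+(1−p*)·24.8433)/1.11=8.7927; Δ=(0.0000−24.8433)/(296.4323−171.6187)=-0.1990; B=V−Δ·S=53.1557
Node (1,0) S=97.0200: V=(p*·42.9397+(1−p*)·89.5183)/1.11=55.1698; Δ=(42.9397−89.5183)/(129.0366−74.7054)=-0.8573; B=V−Δ·S=138.3457
Node (1,1) S=167.5800: V=(p*·8.7927+(1−p*)·42.9397)/1.11=20.0068; Δ=(8.7927−42.9397)/(222.8814−129.0366)=-0.3639; B=V−Δ·S=80.9838
Node (0,0) S=126.0000: V=(p*·20.0068+(1−p*)·55.1698)/1.11=30.4692; Δ=(20.0068−55.1698)/(167.5800−97.0200)=-0.4983; B=V−Δ·S=93.2602
Root portfolio cost Δ·126+B reproduces V0=30.4692.

(0,0): Delta=-0.4983 Bond=93.2602
(1,0): Delta=-0.8573 Bond=138.3457
(1,1): Delta=-0.3639 Bond=80.9838
(2,0): Delta=-1.0000 Bond=164.2237
(2,1): Delta=-0.8039 Bond=146.6662
(2,2): Delta=-0.1990 Bond=53.1557
(3,0): Delta=-1.0000 Bond=182.2883
(3,1): Delta=-1.0000 Bond=182.2883
(3,2): Delta=-0.7304 Bond=150.1890
(3,3): Delta=0.0000 Bond=0.0000
V0=30.4692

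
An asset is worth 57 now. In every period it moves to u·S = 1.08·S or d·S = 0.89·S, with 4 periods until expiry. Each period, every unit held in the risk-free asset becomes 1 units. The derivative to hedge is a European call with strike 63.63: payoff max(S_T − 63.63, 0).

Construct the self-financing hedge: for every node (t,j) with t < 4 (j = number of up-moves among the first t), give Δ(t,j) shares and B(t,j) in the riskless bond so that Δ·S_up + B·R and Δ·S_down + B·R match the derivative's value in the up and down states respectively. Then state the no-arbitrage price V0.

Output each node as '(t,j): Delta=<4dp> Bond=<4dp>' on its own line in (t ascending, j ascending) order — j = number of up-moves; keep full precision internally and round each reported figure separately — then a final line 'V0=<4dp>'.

(0,0): Delta=0.2552 Bond=-12.8933
(1,0): Delta=0.0096 Bond=-0.4321
(1,1): Delta=0.4024 Bond=-21.9560
(2,0): Delta=0.0000 Bond=0.0000
(2,1): Delta=0.0153 Bond=-0.7463
(2,2): Delta=0.6344 Bond=-37.3812
(3,0): Delta=0.0000 Bond=0.0000
(3,1): Delta=0.0000 Bond=0.0000
(3,2): Delta=0.0245 Bond=-1.2890
(3,3): Delta=1.0000 Bond=-63.6300
V0=1.6536

Risk-neutral probability p* = (R−d)/(u−d) = (1−0.89)/(1.08−0.89) = 0.5789.
Terminal payoffs: V(4,0)=0.0000, V(4,1)=0.0000, V(4,2)=0.0000, V(4,3)=0.2752, V(4,4)=13.9179
  t=3,j=0: stock 40.1832 → up 43.3979 (V=0.0000), down 35.7631 (V=0.0000). Price 0.0000; hedge Δ=0.0000, bond B=0.0000.
  t=3,j=1: stock 48.7617 → up 52.6626 (V=0.0000), down 43.3979 (V=0.0000). Price 0.0000; hedge Δ=0.0000, bond B=0.0000.
  t=3,j=2: stock 59.1715 → up 63.9052 (V=0.2752), down 52.6626 (V=0.0000). Price 0.1593; hedge Δ=0.0245, bond B=-1.2890.
  t=3,j=3: stock 71.8036 → up 77.5479 (V=13.9179), down 63.9052 (V=0.2752). Price 8.1736; hedge Δ=1.0000, bond B=-63.6300.
  t=2,j=0: stock 45.1497 → up 48.7617 (V=0.0000), down 40.1832 (V=0.0000). Price 0.0000; hedge Δ=0.0000, bond B=0.0000.
  t=2,j=1: stock 54.7884 → up 59.1715 (V=0.1593), down 48.7617 (V=0.0000). Price 0.0922; hedge Δ=0.0153, bond B=-0.7463.
  t=2,j=2: stock 66.4848 → up 71.8036 (V=8.1736), down 59.1715 (V=0.1593). Price 4.7992; hedge Δ=0.6344, bond B=-37.3812.
  t=1,j=0: stock 50.7300 → up 54.7884 (V=0.0922), down 45.1497 (V=0.0000). Price 0.0534; hedge Δ=0.0096, bond B=-0.4321.
  t=1,j=1: stock 61.5600 → up 66.4848 (V=4.7992), down 54.7884 (V=0.0922). Price 2.8173; hedge Δ=0.4024, bond B=-21.9560.
  t=0,j=0: stock 57.0000 → up 61.5600 (V=2.8173), down 50.7300 (V=0.0534). Price 1.6536; hedge Δ=0.2552, bond B=-12.8933.
Root portfolio cost Δ·57+B reproduces V0=1.6536.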